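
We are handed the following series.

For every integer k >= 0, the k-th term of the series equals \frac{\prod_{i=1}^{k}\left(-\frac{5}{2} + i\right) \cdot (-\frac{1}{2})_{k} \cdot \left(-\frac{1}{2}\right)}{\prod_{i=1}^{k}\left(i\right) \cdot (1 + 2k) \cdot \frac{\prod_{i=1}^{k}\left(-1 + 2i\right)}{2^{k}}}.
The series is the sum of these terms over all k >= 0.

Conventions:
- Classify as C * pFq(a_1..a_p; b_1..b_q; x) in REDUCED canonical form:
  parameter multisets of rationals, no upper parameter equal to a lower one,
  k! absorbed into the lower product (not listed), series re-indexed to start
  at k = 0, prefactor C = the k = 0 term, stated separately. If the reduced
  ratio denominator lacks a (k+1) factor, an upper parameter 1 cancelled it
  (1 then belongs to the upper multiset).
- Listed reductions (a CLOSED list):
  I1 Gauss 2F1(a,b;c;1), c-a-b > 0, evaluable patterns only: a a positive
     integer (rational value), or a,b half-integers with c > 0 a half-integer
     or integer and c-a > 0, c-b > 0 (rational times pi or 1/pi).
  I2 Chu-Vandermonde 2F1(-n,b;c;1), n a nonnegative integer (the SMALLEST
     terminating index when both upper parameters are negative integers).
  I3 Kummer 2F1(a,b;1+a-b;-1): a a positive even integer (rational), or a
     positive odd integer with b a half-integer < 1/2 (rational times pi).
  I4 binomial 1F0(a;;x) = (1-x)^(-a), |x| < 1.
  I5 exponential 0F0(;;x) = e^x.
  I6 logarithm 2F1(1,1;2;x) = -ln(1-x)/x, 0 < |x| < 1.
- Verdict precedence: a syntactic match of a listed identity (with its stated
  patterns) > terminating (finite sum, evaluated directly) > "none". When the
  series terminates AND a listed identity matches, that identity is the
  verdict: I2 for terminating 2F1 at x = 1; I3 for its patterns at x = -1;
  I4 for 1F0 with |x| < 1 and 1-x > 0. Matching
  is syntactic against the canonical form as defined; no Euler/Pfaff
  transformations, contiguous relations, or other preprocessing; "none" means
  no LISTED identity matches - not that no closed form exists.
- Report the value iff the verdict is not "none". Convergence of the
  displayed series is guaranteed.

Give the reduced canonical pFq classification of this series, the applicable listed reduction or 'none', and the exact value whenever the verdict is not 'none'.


Reduced: x = 1, 2F1, upper = {-\frac{3}{2}, -\frac{1}{2}}, lower = {\frac{3}{2}}, C = -\frac{1}{2}. Verdict: Gauss's theorem I1 (half-integer case) matches (x = 1; upper {-\frac{3}{2}, -\frac{1}{2}} half-integers, c = \frac{3}{2} in the evaluable pattern). Value: \left(-\frac{15}{64}\right) \cdot \pi.

Key step: t_0 = -\frac{1}{2} here, and the product of the first k integers (C = -1/2) is k!.
Consecutive-term ratio: r(k) = 1 * (k-\frac{3}{2}) (k-\frac{1}{2}) / [(k+\frac{3}{2}) (k+1)] - rational in k. x = 1; t_0 = -\frac{1}{2}; negate the roots.


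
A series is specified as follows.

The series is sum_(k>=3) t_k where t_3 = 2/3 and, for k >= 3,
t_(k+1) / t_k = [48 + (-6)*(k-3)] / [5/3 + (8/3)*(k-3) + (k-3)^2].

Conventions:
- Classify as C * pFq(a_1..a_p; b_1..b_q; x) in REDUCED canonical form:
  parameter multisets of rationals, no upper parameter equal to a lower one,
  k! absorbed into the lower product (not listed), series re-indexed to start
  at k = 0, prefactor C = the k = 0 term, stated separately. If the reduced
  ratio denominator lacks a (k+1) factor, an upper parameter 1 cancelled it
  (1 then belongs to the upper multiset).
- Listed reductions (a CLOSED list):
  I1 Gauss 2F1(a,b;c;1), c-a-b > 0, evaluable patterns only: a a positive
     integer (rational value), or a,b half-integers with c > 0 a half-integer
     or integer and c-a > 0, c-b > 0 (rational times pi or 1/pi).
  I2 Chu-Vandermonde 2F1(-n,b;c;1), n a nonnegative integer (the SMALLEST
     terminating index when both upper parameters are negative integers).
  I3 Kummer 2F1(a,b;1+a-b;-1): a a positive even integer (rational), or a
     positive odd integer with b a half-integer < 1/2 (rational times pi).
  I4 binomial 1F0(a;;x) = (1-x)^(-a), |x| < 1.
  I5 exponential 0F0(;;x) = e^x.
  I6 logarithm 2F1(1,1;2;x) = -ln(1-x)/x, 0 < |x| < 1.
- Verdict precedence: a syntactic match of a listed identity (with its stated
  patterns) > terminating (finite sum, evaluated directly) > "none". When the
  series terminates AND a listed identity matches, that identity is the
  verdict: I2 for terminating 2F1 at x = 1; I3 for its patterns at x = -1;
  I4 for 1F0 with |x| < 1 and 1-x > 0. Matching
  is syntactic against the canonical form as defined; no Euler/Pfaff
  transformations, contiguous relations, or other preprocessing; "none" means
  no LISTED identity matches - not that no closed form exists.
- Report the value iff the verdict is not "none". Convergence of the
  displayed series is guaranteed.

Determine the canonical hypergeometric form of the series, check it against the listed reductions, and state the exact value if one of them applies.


Classification (C = 2/3): 1F1 with upper {-8}, lower {5/3}, argument x = -6. Verdict: terminating at k = 8: the factor (-8)_k kills every later term; summing the 9 survivors is exact. Value: 73726507282/29354325.

Key observation: x = (-6) and roots of the ratio polynomials (C = 2/3, x = -6) are the negated parameters.
Adjacent-term ratio: r(k) = (-6) * (k-8) / [(k+5/3) (k+1)] - rational; roots negated = parameters, x = (-6), C = 2/3.


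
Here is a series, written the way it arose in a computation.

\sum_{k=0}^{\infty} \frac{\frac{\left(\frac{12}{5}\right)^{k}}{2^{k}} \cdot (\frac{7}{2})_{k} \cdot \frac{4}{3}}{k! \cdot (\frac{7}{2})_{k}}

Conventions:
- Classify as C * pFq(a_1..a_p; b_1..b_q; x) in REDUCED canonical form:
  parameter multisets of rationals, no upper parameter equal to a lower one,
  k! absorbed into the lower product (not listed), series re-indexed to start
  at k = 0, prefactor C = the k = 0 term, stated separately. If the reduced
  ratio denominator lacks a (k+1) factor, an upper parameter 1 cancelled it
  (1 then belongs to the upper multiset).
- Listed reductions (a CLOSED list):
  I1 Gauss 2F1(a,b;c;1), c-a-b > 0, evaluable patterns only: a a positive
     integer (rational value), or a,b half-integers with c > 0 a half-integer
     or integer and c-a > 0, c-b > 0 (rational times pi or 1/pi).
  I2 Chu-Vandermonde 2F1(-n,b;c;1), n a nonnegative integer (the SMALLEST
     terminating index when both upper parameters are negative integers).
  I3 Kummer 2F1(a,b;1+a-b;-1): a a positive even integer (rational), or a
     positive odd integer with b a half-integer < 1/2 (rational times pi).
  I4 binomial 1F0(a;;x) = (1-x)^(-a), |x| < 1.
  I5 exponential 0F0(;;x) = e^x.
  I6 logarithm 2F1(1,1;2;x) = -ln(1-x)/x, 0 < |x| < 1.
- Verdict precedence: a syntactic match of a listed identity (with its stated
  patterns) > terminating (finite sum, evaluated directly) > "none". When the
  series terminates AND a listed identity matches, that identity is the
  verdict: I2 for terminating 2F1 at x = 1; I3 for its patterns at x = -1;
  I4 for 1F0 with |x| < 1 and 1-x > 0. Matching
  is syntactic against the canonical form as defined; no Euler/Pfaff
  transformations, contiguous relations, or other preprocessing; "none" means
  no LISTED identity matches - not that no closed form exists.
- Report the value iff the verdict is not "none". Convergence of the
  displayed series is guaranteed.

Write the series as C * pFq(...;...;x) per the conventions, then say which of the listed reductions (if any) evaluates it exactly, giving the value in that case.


At argument \frac{6}{5}: a 0F0 with upper {-}, lower {-}, scaled by C = \frac{4}{3}. Verdict (x = \frac{6}{5}): the I5 exponential reduction applies (the 0F0 exponential series at x = \frac{6}{5}). Sum: \frac{4}{3} \cdot e^{\frac{6}{5}}.

Key step: t_0 = \frac{4}{3} here, and the two k-th powers (C = 4/3, x = 6/5) combine into one argument.
Consecutive-term ratio: r(k) = \frac{6}{5} * 1 / [(k+1)] - rational in k. x = \frac{6}{5}; t_0 = \frac{4}{3}; negate the roots.


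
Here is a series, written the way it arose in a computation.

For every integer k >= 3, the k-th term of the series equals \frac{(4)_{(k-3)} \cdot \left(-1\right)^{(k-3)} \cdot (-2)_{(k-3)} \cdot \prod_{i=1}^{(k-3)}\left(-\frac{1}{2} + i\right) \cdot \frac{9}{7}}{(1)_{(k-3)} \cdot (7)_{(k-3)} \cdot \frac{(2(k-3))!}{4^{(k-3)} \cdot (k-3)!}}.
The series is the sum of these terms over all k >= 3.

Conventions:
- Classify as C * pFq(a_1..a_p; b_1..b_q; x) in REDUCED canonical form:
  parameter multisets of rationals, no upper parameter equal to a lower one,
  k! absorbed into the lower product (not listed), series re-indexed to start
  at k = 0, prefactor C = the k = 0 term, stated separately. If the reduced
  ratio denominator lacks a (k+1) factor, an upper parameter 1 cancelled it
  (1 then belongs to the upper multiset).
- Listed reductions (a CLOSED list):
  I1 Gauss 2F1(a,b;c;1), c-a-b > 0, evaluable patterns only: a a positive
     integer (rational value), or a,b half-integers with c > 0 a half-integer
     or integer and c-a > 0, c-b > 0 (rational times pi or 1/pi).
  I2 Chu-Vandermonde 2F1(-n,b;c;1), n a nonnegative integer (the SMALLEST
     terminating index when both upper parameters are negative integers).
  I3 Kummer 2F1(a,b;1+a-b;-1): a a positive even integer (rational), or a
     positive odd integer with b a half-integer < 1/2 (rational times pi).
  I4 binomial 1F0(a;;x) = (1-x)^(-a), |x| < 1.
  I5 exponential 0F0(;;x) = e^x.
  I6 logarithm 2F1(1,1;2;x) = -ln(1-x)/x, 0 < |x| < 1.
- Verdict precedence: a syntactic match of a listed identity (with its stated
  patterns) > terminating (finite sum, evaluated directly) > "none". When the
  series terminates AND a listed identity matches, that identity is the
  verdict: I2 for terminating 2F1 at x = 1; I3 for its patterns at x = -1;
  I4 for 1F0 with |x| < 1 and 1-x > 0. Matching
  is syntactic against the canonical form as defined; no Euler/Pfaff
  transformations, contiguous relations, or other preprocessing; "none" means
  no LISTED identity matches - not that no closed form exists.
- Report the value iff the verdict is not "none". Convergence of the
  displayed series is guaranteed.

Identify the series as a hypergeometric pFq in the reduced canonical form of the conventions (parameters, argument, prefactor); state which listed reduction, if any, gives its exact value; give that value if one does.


At argument -1: a 2F1 with upper {-2, 4}, lower {7}, scaled by C = \frac{9}{7}. Verdict: Kummer (I3) matches (x = -1; c = 7 equals 1+a-b for upper {-2, 4}: listed pattern). Hence: \frac{45}{14}.

Structural cue: with t_0 = \frac{9}{7}, the lower (2k)!/(4^k k!) block (C = 9/7) is (1/2)_k.
Term ratio: r(k) = -1 * (k-2) (k+4) / [(k+7) (k+1)] - rational in k, leading ratio -1; with t_0 = \frac{9}{7}, classification follows.


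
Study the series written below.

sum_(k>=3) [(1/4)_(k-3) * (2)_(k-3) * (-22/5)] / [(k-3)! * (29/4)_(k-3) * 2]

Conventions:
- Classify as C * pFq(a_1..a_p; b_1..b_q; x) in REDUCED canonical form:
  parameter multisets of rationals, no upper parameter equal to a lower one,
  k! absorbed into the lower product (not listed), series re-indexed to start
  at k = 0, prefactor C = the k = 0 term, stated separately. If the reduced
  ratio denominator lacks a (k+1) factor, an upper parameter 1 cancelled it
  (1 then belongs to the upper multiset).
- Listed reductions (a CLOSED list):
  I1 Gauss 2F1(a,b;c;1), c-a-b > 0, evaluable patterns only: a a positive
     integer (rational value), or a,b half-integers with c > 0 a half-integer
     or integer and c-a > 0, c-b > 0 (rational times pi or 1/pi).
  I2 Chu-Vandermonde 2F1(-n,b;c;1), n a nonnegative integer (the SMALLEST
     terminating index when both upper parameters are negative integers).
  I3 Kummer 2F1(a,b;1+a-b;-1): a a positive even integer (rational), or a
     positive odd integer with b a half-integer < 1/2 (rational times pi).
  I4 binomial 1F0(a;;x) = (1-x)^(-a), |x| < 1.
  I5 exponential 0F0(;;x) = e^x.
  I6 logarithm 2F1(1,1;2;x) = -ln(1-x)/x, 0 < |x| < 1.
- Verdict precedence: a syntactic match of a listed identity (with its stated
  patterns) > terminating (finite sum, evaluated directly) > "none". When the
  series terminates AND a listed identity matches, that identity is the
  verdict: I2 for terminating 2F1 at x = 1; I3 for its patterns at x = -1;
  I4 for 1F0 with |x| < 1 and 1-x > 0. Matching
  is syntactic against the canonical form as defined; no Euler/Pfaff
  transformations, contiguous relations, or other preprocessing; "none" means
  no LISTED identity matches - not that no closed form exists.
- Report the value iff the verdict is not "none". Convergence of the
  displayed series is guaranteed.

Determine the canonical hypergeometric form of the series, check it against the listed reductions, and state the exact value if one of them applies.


Prefactor -11/5, argument 1: 2F1 with upper {1/4, 2} over lower {29/4}. Verdict (x = 1): Gauss (I1, integer-parameter pattern) applies (x = 1: the Gamma ratio telescopes since c-a-b = 5 > 0 and a = 2 in Z>0). Its exact value is -77/32.

Key observation: from the first term -11/5: the constant factors (prefactor -11/5) combine into one prefactor.
Consecutive-term ratio: r(k) = 1 * (k+1/4) (k+2) / [(k+29/4) (k+1)] ; factor over Q: parameters, x = 1, and C = -11/5.


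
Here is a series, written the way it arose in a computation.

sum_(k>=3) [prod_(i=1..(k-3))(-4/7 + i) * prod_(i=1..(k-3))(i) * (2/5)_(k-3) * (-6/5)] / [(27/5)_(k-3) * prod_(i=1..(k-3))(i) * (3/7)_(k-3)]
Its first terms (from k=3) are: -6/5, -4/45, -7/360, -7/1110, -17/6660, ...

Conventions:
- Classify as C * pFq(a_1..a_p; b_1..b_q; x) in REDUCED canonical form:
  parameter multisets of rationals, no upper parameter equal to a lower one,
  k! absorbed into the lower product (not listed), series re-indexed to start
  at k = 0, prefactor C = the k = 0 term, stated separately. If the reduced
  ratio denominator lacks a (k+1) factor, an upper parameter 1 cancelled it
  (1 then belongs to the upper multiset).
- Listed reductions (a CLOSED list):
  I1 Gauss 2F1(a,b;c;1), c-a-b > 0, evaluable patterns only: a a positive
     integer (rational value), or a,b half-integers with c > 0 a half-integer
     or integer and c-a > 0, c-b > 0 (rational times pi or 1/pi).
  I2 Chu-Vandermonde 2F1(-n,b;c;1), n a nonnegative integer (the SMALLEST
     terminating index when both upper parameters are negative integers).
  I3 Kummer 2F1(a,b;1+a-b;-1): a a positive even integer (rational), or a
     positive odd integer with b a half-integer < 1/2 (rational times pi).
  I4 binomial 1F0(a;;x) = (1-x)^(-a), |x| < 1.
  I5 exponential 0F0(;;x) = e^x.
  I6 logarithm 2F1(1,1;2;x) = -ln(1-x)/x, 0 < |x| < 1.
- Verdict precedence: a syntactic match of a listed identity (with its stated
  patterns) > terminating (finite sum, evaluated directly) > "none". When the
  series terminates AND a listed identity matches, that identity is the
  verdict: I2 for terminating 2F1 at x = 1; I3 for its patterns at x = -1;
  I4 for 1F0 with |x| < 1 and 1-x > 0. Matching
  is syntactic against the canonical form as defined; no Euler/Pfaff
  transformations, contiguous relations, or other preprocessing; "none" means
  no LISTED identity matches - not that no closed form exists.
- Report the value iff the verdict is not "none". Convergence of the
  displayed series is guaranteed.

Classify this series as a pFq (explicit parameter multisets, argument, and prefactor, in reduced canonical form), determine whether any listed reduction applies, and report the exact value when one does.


x = 1 here; the reduced form reads 2F1, upper {2/5, 1}, lower {27/5}, C = -6/5. Verdict: Gauss's theorem (I1) fires (x = 1: the Gamma ratio telescopes since c-a-b = 4 > 0 and a = 1 in Z>0). Hence: -33/25.

Key step: with t_0 = -6/5, the running product (C = -6/5) telescopes to a rising factorial.
Consecutive-term ratio: r(k) = 1 * (k+2/5) (k+1) / [(k+27/5) (k+1)] - poly over poly, x = 1 from leading terms; C = -6/5 at k = 0.


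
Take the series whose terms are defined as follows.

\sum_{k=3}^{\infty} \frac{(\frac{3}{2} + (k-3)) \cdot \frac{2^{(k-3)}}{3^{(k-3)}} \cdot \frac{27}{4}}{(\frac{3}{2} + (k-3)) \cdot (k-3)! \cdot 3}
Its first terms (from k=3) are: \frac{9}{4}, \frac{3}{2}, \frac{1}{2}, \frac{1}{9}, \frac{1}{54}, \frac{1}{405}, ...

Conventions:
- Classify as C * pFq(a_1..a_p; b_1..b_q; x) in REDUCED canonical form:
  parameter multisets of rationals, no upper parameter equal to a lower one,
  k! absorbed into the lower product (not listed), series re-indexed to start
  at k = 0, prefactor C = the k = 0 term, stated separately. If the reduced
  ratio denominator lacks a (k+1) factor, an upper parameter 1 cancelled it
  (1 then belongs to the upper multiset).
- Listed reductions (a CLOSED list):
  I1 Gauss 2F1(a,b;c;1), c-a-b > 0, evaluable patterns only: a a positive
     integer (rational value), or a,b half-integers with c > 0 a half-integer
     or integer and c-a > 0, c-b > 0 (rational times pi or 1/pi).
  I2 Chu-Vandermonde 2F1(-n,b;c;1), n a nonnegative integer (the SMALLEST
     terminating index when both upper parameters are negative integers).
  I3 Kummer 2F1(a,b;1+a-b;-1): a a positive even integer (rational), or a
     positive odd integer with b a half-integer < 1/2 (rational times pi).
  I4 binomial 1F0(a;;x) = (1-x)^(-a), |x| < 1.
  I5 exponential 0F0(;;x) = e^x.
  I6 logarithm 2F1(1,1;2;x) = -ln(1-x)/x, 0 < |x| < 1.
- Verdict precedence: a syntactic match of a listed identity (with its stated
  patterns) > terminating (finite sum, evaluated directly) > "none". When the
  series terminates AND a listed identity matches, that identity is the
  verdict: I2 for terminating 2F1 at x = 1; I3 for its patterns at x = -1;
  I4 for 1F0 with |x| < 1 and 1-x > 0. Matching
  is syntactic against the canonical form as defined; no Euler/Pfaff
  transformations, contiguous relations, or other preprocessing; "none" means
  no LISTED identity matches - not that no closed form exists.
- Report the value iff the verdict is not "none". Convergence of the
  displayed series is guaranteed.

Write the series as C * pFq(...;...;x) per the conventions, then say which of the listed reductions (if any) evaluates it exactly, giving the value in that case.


Canonical form: C = \frac{9}{4} times 0F0 with upper {-}, lower {-}, x = \frac{2}{3}. Verdict: the I5 exponential reduction fires (the 0F0 exponential series at x = \frac{2}{3}). Value: \frac{9}{4} \cdot e^{\frac{2}{3}}.

First insight: from the first term \frac{9}{4}: k + 3/2 divides numerator and denominator alike; C = 9/4, x = 2/3 after cancelling.
Consecutive-term ratio: r(k) = \frac{2}{3} * 1 / [(k+1)] - poly over poly, x = \frac{2}{3} from leading terms; C = \frac{9}{4} at k = 0.


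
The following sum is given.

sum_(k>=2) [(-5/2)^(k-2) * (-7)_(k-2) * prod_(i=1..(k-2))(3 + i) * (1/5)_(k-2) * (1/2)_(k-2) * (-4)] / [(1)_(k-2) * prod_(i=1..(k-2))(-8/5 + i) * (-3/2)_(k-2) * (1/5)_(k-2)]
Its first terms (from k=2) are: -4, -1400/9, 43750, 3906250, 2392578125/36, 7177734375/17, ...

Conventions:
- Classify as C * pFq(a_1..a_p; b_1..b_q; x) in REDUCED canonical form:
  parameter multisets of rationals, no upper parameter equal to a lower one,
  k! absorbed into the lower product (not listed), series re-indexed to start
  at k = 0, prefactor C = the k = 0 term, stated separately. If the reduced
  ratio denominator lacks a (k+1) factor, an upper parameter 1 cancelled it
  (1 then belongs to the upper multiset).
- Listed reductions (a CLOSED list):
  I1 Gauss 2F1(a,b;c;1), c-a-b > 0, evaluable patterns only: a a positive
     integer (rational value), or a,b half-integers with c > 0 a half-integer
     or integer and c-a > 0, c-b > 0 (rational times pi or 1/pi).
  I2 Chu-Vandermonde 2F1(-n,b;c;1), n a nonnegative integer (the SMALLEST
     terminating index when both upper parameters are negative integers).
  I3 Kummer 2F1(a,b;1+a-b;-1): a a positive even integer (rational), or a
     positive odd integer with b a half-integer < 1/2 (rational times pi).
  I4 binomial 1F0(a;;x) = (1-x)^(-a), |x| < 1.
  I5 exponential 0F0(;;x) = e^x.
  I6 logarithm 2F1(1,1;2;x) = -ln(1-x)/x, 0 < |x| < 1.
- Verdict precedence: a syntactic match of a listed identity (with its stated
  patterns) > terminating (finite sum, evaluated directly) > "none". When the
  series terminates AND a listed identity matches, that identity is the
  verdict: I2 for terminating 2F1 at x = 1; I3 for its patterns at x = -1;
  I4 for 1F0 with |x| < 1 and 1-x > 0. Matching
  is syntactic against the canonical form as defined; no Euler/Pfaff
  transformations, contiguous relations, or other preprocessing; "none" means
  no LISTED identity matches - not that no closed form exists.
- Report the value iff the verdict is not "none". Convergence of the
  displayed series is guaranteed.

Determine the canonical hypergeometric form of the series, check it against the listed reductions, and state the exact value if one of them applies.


Classification (C = -4): 3F2 with upper {-7, 1/2, 4}, lower {-3/2, -3/5}, argument x = -5/2. Verdict: terminating at k = 7: the factor (-7)_k kills every later term; summing the 8 survivors is exact. Value: 4964527297681/1836.

The tell: t_0 being -4, the parameter 1/5 appears in both the upper and lower lists and cancels.
Step ratio: r(k) = (-5/2) * (k-7) (k+1/2) (k+4) / [(k-3/2) (k-3/5) (k+1)] - poly over poly, x = (-5/2) from leading terms; C = -4 at k = 0.


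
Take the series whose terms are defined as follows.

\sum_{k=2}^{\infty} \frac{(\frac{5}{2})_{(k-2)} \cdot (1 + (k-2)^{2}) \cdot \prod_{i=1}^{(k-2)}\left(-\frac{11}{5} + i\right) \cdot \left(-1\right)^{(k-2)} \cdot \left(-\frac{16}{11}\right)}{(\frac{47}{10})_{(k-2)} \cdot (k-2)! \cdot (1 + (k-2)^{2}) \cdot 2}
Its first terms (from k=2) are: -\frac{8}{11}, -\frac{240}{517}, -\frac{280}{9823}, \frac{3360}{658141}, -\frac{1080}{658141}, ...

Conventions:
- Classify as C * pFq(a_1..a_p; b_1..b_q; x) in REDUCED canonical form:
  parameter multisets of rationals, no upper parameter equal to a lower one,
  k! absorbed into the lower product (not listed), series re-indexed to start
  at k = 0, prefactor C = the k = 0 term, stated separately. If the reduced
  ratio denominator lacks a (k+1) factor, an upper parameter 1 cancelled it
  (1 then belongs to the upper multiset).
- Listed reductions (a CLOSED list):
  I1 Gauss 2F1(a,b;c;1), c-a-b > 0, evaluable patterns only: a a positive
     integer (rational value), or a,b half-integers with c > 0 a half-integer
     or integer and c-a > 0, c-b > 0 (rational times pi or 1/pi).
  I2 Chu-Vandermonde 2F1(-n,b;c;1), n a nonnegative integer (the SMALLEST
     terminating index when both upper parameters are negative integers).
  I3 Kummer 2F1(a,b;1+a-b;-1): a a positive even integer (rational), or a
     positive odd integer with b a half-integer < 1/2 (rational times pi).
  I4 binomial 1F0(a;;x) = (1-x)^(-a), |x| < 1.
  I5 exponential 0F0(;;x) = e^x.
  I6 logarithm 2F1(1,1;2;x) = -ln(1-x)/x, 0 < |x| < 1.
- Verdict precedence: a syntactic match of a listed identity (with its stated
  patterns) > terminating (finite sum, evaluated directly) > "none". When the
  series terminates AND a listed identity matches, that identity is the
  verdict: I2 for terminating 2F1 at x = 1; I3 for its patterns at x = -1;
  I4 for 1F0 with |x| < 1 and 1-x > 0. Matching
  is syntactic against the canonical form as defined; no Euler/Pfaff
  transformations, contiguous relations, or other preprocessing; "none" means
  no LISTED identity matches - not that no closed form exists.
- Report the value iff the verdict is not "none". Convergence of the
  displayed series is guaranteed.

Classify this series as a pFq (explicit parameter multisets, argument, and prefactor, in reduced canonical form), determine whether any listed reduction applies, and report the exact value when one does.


Classification (C = -\frac{8}{11}): 2F1 with upper {-\frac{6}{5}, \frac{5}{2}}, lower {\frac{47}{10}}, argument x = -1. Verdict: none - at argument -1 the multisets {-\frac{6}{5}, \frac{5}{2}} ; {\frac{47}{10}} match no listed identity.

Key step: from the first term -\frac{8}{11}: the constant factors (C = -8/11, x = -1) combine into one prefactor.
Consecutive-term ratio: r(k) = -1 * (k-\frac{6}{5}) (k+\frac{5}{2}) / [(k+\frac{47}{10}) (k+1)] ; factor over Q: parameters, x = -1, and C = -\frac{8}{11}.


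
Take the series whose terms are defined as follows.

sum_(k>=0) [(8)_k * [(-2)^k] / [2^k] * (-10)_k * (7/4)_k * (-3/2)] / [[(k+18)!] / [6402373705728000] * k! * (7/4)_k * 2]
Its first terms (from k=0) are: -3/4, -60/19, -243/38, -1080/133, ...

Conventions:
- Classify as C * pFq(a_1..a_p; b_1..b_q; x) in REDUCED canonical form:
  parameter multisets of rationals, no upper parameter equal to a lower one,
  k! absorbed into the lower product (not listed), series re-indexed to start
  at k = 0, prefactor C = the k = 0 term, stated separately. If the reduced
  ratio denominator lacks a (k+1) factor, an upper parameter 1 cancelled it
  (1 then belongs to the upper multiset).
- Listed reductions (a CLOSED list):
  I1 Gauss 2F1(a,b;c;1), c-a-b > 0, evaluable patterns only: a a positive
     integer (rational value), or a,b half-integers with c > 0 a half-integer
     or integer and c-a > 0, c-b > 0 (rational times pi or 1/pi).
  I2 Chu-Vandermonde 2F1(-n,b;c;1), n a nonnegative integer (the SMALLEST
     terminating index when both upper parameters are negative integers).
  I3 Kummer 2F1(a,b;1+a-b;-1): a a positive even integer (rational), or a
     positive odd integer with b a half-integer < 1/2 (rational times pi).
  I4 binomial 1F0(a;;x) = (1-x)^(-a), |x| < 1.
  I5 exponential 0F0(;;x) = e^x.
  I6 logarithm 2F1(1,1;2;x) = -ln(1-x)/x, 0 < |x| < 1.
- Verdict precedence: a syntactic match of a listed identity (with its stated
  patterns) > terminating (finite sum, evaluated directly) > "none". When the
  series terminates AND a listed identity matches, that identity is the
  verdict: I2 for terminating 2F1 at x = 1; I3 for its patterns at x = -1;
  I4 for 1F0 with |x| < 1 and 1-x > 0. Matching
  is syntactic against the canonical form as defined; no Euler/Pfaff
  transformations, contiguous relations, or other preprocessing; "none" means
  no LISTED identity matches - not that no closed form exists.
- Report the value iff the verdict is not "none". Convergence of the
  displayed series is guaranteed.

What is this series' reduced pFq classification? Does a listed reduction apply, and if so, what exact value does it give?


Reduced: x = -1, 2F1, upper = {-10, 8}, lower = {19}, C = -3/4. Verdict: Kummer's theorem (I3) fires (x = -1; c = 19 equals 1+a-b for upper {-10, 8}: listed pattern). Value: -459/14.

The tell: from the first term -3/4: the parameter 7/4 appears in both the upper and lower lists and cancels.
Ratio: r(k) = (-1) * (k-10) (k+8) / [(k+19) (k+1)] - rational in k, leading ratio (-1); with t_0 = -3/4, classification follows.


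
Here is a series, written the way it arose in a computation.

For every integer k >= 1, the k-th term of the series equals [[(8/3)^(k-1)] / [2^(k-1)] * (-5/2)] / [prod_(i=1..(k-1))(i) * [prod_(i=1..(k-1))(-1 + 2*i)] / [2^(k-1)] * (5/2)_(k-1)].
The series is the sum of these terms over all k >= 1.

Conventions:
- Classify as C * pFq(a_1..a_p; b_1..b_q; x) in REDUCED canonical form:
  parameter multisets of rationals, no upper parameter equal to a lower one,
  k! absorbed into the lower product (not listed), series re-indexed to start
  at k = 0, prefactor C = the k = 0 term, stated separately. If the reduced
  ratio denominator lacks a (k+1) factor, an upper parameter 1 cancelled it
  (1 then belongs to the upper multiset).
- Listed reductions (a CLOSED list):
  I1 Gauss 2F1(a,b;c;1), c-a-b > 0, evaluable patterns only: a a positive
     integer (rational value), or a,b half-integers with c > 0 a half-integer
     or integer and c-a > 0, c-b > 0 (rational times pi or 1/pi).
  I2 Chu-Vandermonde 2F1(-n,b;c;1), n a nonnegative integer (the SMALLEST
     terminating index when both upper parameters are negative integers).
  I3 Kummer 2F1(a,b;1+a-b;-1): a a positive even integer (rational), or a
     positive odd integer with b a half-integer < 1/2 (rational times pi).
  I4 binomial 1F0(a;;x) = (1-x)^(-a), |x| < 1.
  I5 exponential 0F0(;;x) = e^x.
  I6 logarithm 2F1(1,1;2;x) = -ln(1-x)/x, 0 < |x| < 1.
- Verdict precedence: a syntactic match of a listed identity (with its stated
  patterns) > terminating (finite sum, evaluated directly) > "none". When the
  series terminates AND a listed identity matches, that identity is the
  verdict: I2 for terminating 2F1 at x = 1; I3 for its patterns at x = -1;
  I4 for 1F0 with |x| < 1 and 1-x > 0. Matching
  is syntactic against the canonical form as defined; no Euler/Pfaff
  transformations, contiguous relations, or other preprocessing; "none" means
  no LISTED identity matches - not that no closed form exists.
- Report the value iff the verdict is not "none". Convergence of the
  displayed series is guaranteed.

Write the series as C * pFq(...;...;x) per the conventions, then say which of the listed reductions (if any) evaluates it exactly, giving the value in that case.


The series (x = 4/3) is 0F2: upper {-}, lower {1/2, 5/2}, prefactor -5/2. Verdict: none - this 0F2 at x = 4/3 matches no listed pattern, and upper {-} holds no stopper.

The tell: with t_0 = -5/2, the two k-th powers (prefactor -5/2) combine into one argument.
Ratio: r(k) = (4/3) * 1 / [(k+1/2) (k+5/2) (k+1)] - rational in k, leading ratio (4/3); with t_0 = -5/2, classification follows.


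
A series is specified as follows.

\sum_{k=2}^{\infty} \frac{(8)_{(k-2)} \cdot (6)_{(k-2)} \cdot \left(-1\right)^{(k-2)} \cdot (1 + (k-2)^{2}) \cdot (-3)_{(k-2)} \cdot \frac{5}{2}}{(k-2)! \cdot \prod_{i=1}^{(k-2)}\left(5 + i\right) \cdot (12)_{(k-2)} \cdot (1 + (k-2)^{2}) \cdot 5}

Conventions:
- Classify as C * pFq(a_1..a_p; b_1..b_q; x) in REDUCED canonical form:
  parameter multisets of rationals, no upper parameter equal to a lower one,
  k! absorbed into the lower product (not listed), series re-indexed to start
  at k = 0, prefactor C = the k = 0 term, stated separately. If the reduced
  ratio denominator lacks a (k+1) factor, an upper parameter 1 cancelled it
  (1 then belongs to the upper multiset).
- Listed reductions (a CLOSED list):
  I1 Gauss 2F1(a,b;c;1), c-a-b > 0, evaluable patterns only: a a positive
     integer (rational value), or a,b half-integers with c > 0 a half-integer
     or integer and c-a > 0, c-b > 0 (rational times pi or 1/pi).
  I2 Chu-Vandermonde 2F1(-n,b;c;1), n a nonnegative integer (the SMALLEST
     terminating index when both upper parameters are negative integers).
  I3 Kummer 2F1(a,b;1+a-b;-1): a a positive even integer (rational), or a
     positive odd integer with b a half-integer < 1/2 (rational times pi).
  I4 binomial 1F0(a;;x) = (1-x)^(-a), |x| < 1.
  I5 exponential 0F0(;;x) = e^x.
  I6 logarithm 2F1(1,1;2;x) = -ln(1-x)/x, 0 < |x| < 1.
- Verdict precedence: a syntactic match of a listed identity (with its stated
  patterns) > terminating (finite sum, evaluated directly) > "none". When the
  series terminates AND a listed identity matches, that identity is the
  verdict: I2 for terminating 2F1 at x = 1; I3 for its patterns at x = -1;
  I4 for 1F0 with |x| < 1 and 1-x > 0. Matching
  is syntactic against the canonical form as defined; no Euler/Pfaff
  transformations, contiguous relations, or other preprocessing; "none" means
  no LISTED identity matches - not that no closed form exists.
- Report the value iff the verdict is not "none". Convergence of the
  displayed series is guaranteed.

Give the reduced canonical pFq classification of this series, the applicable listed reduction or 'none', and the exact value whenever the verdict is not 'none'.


The series (x = -1) is 2F1: upper {-3, 8}, lower {12}, prefactor \frac{1}{2}. Verdict at x = -1: Kummer (I3) matches (x = -1; c = 12 equals 1+a-b for upper {-3, 8}: listed pattern). Sum: \frac{33}{14}.

The tell: with t_0 = \frac{1}{2}, the constant factors (C = 1/2) combine into one prefactor.
Consecutive-term ratio: r(k) = -1 * (k-3) (k+8) / [(k+12) (k+1)] - rational; roots negated = parameters, x = -1, C = \frac{1}{2}.


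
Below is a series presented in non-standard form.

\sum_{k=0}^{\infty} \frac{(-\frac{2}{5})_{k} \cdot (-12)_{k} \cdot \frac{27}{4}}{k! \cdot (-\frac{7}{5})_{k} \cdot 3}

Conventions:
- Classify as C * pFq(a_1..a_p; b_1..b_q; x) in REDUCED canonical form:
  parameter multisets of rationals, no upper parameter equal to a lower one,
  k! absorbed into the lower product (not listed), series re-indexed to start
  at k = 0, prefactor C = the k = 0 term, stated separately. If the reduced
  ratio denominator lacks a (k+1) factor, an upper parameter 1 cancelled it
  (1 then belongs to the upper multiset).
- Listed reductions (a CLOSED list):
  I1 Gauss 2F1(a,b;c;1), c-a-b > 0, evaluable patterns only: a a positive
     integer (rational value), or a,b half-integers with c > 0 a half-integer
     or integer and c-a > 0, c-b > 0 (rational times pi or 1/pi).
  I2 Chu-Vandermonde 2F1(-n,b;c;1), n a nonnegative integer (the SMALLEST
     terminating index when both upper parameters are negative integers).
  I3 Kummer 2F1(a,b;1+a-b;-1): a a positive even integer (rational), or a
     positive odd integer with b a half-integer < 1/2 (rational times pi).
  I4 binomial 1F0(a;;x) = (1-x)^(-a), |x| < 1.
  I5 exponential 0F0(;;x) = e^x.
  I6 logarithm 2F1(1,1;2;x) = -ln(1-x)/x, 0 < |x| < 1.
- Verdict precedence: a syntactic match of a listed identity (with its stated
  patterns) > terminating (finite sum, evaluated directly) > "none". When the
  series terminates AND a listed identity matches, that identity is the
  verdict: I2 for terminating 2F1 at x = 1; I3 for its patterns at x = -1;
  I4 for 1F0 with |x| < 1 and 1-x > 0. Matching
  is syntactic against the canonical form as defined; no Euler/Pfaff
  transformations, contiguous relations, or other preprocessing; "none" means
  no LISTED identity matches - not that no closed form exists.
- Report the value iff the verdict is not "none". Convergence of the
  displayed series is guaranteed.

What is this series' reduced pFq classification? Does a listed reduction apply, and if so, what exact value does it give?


Reduced: x = 1, 2F1, upper = {-12, -\frac{2}{5}}, lower = {-\frac{7}{5}}, C = \frac{9}{4}. Verdict: this is Chu-Vandermonde (I2) (terminating 2F1 at x = 1 with n = 12, b = -2/5, c = -\frac{7}{5}). Exact value: 0.

Key step: x = 1 and the constant factors (prefactor 9/4) combine into one prefactor.
Consecutive-term ratio: r(k) = 1 * (k-12) (k-\frac{2}{5}) / [(k-\frac{7}{5}) (k+1)] - rational in k, leading ratio 1; with t_0 = \frac{9}{4}, classification follows.


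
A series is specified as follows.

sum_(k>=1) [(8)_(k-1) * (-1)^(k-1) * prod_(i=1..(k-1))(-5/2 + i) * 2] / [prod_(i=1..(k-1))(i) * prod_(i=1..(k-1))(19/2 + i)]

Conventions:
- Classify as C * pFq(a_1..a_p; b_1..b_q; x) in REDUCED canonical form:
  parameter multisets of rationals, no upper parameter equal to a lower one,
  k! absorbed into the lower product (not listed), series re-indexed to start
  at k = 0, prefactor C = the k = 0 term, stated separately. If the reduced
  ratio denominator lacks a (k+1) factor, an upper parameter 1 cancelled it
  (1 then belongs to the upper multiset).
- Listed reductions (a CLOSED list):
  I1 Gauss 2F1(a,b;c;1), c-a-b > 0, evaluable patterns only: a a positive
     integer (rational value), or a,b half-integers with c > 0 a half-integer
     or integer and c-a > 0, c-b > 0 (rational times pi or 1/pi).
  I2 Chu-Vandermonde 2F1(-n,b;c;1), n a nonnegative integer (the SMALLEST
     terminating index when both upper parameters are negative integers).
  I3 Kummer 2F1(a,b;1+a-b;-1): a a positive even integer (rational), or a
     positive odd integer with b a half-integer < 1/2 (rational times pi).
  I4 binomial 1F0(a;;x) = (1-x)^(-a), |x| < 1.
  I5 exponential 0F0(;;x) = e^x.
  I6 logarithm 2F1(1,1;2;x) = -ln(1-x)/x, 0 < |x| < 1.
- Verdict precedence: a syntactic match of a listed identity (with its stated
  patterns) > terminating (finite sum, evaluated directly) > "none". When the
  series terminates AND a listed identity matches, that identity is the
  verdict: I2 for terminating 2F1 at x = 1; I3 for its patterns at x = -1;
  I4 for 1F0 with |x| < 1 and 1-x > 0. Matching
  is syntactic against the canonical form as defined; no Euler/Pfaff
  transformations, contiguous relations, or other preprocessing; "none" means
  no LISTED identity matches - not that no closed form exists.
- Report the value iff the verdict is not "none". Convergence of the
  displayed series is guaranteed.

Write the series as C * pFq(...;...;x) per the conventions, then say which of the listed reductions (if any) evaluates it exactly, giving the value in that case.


With C = 2: the canonical form is 2F1(-3/2, 8; 21/2; -1). Verdict (x = -1): the Kummer evaluation I3 applies (x = -1; c = 21/2 equals 1+a-b for upper {-3/2, 8}: listed pattern). Its exact value is 4199/896.

First insight: x = (-1) and the running product (C = 2, x = -1) telescopes to a rising factorial.
Term ratio: r(k) = (-1) * (k-3/2) (k+8) / [(k+21/2) (k+1)] - rational in k. x = (-1); t_0 = 2; negate the roots.


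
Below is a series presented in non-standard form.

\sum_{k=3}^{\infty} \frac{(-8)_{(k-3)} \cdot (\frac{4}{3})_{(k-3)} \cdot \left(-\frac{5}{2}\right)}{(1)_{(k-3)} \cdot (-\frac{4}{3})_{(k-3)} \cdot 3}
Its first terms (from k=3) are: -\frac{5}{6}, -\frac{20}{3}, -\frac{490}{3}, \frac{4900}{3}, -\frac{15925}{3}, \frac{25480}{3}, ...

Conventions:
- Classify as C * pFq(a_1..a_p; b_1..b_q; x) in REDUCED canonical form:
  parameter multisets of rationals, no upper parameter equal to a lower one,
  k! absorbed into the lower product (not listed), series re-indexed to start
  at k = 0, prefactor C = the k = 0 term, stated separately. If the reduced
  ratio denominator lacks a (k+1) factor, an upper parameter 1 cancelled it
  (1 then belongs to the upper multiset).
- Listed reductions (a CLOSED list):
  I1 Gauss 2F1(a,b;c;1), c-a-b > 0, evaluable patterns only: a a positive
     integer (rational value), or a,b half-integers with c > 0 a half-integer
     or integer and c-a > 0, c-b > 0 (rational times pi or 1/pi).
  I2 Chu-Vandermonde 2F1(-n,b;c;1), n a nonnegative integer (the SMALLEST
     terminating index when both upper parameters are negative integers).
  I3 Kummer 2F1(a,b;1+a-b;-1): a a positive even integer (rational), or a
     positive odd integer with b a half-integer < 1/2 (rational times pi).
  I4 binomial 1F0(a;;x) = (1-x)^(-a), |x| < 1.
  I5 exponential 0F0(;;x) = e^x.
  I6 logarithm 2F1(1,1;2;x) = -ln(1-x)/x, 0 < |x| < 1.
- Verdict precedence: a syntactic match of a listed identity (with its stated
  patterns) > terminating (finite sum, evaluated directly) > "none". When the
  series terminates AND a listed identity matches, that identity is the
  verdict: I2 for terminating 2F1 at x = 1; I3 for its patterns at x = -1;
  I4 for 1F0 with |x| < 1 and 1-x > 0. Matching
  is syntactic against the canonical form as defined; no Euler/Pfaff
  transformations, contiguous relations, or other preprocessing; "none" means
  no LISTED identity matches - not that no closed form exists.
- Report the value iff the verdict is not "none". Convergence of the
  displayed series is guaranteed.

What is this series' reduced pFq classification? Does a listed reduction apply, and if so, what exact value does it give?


Classification (C = -\frac{5}{6}): 2F1 with upper {-8, \frac{4}{3}}, lower {-\frac{4}{3}}, argument x = 1. Verdict: this is Vandermonde's identity (I2) (terminating 2F1 at x = 1 with n = 8, b = 4/3, c = -\frac{4}{3}). Value: \frac{325}{1122}.

Key step: x = 1 and the constant factors (C = -5/6) combine into one prefactor.
Step ratio: r(k) = 1 * (k-8) (k+\frac{4}{3}) / [(k-\frac{4}{3}) (k+1)] - rational; roots negated = parameters, x = 1, C = -\frac{5}{6}.


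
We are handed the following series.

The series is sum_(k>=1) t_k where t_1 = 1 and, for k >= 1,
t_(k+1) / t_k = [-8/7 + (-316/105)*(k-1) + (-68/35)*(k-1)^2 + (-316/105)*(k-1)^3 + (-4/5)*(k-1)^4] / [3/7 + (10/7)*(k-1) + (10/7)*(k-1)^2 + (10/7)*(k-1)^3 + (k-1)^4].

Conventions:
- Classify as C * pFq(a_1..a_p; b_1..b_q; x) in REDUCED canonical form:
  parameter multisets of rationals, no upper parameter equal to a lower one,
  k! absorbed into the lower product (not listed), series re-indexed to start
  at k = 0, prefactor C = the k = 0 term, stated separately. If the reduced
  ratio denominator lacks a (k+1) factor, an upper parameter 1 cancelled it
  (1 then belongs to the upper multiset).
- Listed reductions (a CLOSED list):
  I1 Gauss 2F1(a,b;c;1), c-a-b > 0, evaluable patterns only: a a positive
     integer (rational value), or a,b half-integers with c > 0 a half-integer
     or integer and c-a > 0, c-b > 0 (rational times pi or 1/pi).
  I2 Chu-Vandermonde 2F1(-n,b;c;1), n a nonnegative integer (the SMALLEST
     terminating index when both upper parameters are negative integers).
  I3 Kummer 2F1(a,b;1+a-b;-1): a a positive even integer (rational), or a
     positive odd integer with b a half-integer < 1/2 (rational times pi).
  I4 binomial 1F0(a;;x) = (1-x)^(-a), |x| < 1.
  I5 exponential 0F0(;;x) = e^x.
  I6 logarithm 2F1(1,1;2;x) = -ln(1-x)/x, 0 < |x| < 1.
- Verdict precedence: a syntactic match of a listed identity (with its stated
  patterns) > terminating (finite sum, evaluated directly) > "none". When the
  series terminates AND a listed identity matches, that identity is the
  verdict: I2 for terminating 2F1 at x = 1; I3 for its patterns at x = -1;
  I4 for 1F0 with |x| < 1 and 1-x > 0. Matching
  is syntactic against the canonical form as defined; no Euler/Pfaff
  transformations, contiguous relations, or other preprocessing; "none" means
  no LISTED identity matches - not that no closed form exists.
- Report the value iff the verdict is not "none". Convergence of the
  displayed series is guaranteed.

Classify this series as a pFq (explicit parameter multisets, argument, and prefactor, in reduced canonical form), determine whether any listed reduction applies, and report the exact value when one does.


Key observation: x = (-4/5) and the parameter 3/7 appears in both the upper and lower lists and cancels (alongside the other common factor).
Consecutive-term ratio: r(k) = (-4/5) * (k+10/3) / [(k+1)] - poly over poly, x = (-4/5) from leading terms; C = 1 at k = 0.

Reduced: x = -4/5, 1F0, upper = {10/3}, lower = {-}, C = 1. Verdict at x = -4/5: binomial (I4) matches (the 1F0 binomial series: exponent -10/3, x = -4/5). Sum: (9/5)^(-10/3).
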